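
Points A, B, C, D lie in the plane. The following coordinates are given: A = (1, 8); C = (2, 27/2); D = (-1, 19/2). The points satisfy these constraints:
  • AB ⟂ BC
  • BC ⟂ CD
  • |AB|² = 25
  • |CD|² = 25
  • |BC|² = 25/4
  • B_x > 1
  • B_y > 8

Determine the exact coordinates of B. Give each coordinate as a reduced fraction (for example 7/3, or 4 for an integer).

B = (4, 12)

1. B_x = 4  [[BC ⟂ CD ⇒ 3x+4y-60=0] ∩ [|B−(1, 8)|²=25]]
2. B_y = 12  [[BC ⟂ CD ⇒ 3x+4y-60=0] ∩ [|B−(1, 8)|²=25]]
   so B = (4, 12)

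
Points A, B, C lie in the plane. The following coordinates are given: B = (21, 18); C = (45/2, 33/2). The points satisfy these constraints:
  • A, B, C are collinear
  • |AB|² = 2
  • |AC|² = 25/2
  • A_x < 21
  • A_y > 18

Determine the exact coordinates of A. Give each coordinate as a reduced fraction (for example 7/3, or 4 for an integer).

1. A_x = 20  [[A, B, C are collinear ⇒ 3/2x+3/2y-117/2=0] ∩ [|A−(21, 18)|²=2]]
2. A_y = 19  [[A, B, C are collinear ⇒ 3/2x+3/2y-117/2=0] ∩ [|A−(21, 18)|²=2]]
   so A = (20, 19)

A = (20, 19)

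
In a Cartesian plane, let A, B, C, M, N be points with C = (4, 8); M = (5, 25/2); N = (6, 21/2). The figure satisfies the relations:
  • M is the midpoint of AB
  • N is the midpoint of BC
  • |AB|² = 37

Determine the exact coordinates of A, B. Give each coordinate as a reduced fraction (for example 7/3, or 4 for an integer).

A = (2, 12)
B = (8, 13)

1. B_x = 8  [B = 2·N−C = 2·(6, 21/2)−(4, 8)]
2. B_y = 13  [B = 2·N−C = 2·(6, 21/2)−(4, 8)]
   so B = (8, 13)
3. A_x = 2  [A = 2·M−B = 2·(5, 25/2)−(8, 13)]
4. A_y = 12  [A = 2·M−B = 2·(5, 25/2)−(8, 13)]
   so A = (2, 12)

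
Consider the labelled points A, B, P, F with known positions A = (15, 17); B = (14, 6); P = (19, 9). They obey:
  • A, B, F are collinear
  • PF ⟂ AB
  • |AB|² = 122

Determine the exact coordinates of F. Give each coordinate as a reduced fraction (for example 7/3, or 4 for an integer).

1. F_x = 873/61  [[A, B, F are collinear ⇒ 11x-1y-148=0] ∩ [PF ⟂ AB ⇒ -1x-11y+118=0]]
2. F_y = 575/61  [[A, B, F are collinear ⇒ 11x-1y-148=0] ∩ [PF ⟂ AB ⇒ -1x-11y+118=0]]
   so F = (873/61, 575/61)

F = (873/61, 575/61)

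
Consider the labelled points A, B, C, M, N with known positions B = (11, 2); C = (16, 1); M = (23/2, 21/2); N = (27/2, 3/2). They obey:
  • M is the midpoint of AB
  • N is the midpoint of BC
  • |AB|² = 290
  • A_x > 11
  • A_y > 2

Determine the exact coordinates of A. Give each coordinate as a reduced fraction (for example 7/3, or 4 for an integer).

1. A_x = 12  [A = 2·M−B = 2·(23/2, 21/2)−(11, 2)]
2. A_y = 19  [A = 2·M−B = 2·(23/2, 21/2)−(11, 2)]
   so A = (12, 19)

A = (12, 19)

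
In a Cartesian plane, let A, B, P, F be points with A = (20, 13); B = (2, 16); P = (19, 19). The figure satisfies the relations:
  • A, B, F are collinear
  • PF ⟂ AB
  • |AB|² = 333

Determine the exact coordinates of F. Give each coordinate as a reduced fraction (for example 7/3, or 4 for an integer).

F = (668/37, 493/37)

1. F_x = 668/37  [[A, B, F are collinear ⇒ -3x-18y+294=0] ∩ [PF ⟂ AB ⇒ -18x+3y+285=0]]
2. F_y = 493/37  [[A, B, F are collinear ⇒ -3x-18y+294=0] ∩ [PF ⟂ AB ⇒ -18x+3y+285=0]]
   so F = (668/37, 493/37)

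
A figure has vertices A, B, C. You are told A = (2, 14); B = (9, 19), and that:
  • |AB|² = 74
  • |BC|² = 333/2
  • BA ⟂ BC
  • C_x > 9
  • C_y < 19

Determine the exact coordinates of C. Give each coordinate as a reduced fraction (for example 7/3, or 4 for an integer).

1. C_x = 33/2  [[BA ⟂ BC ⇒ -7x-5y+158=0] ∩ [|C−(9, 19)|²=333/2]]
2. C_y = 17/2  [[BA ⟂ BC ⇒ -7x-5y+158=0] ∩ [|C−(9, 19)|²=333/2]]
   so C = (33/2, 17/2)

C = (33/2, 17/2)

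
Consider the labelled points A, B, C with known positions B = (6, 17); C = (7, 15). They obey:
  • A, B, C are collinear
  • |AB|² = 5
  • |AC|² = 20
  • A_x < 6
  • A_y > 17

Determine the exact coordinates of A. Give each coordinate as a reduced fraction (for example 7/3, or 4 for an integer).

A = (5, 19)

1. A_x = 5  [[A, B, C are collinear ⇒ 2x+1y-29=0] ∩ [|A−(6, 17)|²=5]]
2. A_y = 19  [[A, B, C are collinear ⇒ 2x+1y-29=0] ∩ [|A−(6, 17)|²=5]]
   so A = (5, 19)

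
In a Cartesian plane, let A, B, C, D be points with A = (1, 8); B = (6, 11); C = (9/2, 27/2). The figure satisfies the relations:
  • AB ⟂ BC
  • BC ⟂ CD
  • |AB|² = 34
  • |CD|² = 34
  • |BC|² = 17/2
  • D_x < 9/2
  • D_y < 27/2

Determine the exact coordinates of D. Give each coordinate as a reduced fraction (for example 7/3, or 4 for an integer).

D = (-1/2, 21/2)

1. D_x = -1/2  [[BC ⟂ CD ⇒ -3/2x+5/2y-27=0] ∩ [|D−(9/2, 27/2)|²=34]]
2. D_y = 21/2  [[BC ⟂ CD ⇒ -3/2x+5/2y-27=0] ∩ [|D−(9/2, 27/2)|²=34]]
   so D = (-1/2, 21/2)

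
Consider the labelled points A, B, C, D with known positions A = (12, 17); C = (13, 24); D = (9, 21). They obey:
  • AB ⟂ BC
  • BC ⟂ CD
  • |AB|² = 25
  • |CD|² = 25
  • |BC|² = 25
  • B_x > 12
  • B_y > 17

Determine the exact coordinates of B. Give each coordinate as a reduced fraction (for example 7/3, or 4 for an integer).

1. B_x = 16  [[BC ⟂ CD ⇒ 4x+3y-124=0] ∩ [|B−(12, 17)|²=25]]
2. B_y = 20  [[BC ⟂ CD ⇒ 4x+3y-124=0] ∩ [|B−(12, 17)|²=25]]
   so B = (16, 20)

B = (16, 20)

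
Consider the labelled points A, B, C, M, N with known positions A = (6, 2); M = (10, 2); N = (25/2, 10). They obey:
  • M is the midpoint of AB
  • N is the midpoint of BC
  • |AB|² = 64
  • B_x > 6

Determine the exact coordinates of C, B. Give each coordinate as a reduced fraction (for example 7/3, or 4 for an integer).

1. B_x = 14  [B = 2·M−A = 2·(10, 2)−(6, 2)]
2. B_y = 2  [B = 2·M−A = 2·(10, 2)−(6, 2)]
   so B = (14, 2)
3. C_x = 11  [C = 2·N−B = 2·(25/2, 10)−(14, 2)]
4. C_y = 18  [C = 2·N−B = 2·(25/2, 10)−(14, 2)]
   so C = (11, 18)

C = (11, 18)
B = (14, 2)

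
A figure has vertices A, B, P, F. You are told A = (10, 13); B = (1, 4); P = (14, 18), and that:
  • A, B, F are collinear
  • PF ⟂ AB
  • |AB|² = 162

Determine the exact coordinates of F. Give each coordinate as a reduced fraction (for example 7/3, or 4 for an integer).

F = (29/2, 35/2)

1. F_x = 29/2  [[A, B, F are collinear ⇒ 9x-9y+27=0] ∩ [PF ⟂ AB ⇒ -9x-9y+288=0]]
2. F_y = 35/2  [[A, B, F are collinear ⇒ 9x-9y+27=0] ∩ [PF ⟂ AB ⇒ -9x-9y+288=0]]
   so F = (29/2, 35/2)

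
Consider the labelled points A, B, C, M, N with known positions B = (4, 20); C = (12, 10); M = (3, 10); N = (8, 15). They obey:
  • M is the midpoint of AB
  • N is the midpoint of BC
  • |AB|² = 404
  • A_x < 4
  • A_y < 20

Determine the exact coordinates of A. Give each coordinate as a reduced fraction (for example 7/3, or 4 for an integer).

1. A_x = 2  [A = 2·M−B = 2·(3, 10)−(4, 20)]
2. A_y = 0  [A = 2·M−B = 2·(3, 10)−(4, 20)]
   so A = (2, 0)

A = (2, 0)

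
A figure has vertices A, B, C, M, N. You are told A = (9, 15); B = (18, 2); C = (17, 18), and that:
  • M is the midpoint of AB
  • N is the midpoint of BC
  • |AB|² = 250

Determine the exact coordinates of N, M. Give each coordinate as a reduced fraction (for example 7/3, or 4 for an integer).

N = (35/2, 10)
M = (27/2, 17/2)

1. M_x = 27/2  [2·M = A+B = (9, 15)+(18, 2)]
2. M_y = 17/2  [2·M = A+B = (9, 15)+(18, 2)]
   so M = (27/2, 17/2)
3. N_x = 35/2  [2·N = B+C = (18, 2)+(17, 18)]
4. N_y = 10  [2·N = B+C = (18, 2)+(17, 18)]
   so N = (35/2, 10)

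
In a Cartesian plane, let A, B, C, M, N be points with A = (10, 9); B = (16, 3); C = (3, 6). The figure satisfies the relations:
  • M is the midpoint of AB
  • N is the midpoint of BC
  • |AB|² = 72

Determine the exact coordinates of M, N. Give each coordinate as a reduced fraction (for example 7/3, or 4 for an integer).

M = (13, 6)
N = (19/2, 9/2)

1. M_x = 13  [2·M = A+B = (10, 9)+(16, 3)]
2. M_y = 6  [2·M = A+B = (10, 9)+(16, 3)]
   so M = (13, 6)
3. N_x = 19/2  [2·N = B+C = (16, 3)+(3, 6)]
4. N_y = 9/2  [2·N = B+C = (16, 3)+(3, 6)]
   so N = (19/2, 9/2)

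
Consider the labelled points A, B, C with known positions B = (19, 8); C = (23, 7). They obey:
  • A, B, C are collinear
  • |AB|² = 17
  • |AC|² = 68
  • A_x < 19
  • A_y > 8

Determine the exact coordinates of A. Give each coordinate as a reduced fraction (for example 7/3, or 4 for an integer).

1. A_x = 15  [[A, B, C are collinear ⇒ 1x+4y-51=0] ∩ [|A−(19, 8)|²=17]]
2. A_y = 9  [[A, B, C are collinear ⇒ 1x+4y-51=0] ∩ [|A−(19, 8)|²=17]]
   so A = (15, 9)

A = (15, 9)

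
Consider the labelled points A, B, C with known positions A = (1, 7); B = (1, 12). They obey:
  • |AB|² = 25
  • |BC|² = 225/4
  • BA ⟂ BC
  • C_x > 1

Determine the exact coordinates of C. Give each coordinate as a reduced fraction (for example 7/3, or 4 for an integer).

C = (17/2, 12)

1. C_x = 17/2  [[BA ⟂ BC ⇒ -5y+60=0] ∩ [|C−(1, 12)|²=225/4]]
2. C_y = 12  [[BA ⟂ BC ⇒ -5y+60=0] ∩ [|C−(1, 12)|²=225/4]]
   so C = (17/2, 12)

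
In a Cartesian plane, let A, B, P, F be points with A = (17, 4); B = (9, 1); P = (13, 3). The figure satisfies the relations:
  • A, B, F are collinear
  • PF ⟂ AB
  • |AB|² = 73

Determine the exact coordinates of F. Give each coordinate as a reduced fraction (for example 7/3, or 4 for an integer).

1. F_x = 961/73  [[A, B, F are collinear ⇒ 3x-8y-19=0] ∩ [PF ⟂ AB ⇒ -8x-3y+113=0]]
2. F_y = 187/73  [[A, B, F are collinear ⇒ 3x-8y-19=0] ∩ [PF ⟂ AB ⇒ -8x-3y+113=0]]
   so F = (961/73, 187/73)

F = (961/73, 187/73)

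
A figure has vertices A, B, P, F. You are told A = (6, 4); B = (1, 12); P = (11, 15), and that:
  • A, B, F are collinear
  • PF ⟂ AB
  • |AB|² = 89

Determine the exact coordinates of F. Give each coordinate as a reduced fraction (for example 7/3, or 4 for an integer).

F = (219/89, 860/89)

1. F_x = 219/89  [[A, B, F are collinear ⇒ -8x-5y+68=0] ∩ [PF ⟂ AB ⇒ -5x+8y-65=0]]
2. F_y = 860/89  [[A, B, F are collinear ⇒ -8x-5y+68=0] ∩ [PF ⟂ AB ⇒ -5x+8y-65=0]]
   so F = (219/89, 860/89)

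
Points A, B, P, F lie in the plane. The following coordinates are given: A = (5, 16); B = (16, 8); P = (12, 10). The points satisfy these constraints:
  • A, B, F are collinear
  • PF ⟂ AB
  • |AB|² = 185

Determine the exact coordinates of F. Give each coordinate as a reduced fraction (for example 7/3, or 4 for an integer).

F = (460/37, 392/37)

1. F_x = 460/37  [[A, B, F are collinear ⇒ 8x+11y-216=0] ∩ [PF ⟂ AB ⇒ 11x-8y-52=0]]
2. F_y = 392/37  [[A, B, F are collinear ⇒ 8x+11y-216=0] ∩ [PF ⟂ AB ⇒ 11x-8y-52=0]]
   so F = (460/37, 392/37)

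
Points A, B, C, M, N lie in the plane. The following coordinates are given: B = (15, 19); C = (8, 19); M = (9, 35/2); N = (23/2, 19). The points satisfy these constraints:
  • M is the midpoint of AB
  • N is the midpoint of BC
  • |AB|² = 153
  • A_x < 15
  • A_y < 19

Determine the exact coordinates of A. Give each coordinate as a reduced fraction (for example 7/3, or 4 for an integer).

A = (3, 16)

1. A_x = 3  [A = 2·M−B = 2·(9, 35/2)−(15, 19)]
2. A_y = 16  [A = 2·M−B = 2·(9, 35/2)−(15, 19)]
   so A = (3, 16)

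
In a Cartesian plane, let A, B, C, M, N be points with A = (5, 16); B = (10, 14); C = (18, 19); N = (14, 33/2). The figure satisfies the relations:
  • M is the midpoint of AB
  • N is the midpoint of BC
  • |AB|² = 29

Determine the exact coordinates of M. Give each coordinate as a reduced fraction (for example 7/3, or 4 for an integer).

M = (15/2, 15)

1. M_x = 15/2  [2·M = A+B = (5, 16)+(10, 14)]
2. M_y = 15  [2·M = A+B = (5, 16)+(10, 14)]
   so M = (15/2, 15)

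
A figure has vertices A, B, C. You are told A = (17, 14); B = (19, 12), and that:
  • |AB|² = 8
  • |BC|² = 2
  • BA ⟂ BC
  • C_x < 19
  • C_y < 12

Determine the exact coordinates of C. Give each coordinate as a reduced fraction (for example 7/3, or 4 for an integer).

C = (18, 11)

1. C_x = 18  [[BA ⟂ BC ⇒ -2x+2y+14=0] ∩ [|C−(19, 12)|²=2]]
2. C_y = 11  [[BA ⟂ BC ⇒ -2x+2y+14=0] ∩ [|C−(19, 12)|²=2]]
   so C = (18, 11)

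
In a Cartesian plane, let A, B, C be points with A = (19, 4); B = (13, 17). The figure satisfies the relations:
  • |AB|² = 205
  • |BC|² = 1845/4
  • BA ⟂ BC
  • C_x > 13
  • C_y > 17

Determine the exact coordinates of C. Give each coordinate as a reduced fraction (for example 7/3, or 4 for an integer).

1. C_x = 65/2  [[BA ⟂ BC ⇒ 6x-13y+143=0] ∩ [|C−(13, 17)|²=1845/4]]
2. C_y = 26  [[BA ⟂ BC ⇒ 6x-13y+143=0] ∩ [|C−(13, 17)|²=1845/4]]
   so C = (65/2, 26)

C = (65/2, 26)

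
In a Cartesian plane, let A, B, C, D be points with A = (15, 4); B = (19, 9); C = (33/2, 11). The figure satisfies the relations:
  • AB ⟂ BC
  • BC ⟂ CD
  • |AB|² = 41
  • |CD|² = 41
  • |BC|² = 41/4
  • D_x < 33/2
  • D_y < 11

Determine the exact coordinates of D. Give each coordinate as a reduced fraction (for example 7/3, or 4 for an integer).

D = (25/2, 6)

1. D_x = 25/2  [[BC ⟂ CD ⇒ -5/2x+2y+77/4=0] ∩ [|D−(33/2, 11)|²=41]]
2. D_y = 6  [[BC ⟂ CD ⇒ -5/2x+2y+77/4=0] ∩ [|D−(33/2, 11)|²=41]]
   so D = (25/2, 6)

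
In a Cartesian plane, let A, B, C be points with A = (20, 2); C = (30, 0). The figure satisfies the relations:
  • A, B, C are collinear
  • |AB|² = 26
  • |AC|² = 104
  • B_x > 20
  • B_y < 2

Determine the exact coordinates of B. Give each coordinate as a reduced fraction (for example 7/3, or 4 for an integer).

1. B_x = 25  [[A, B, C are collinear ⇒ -2x-10y+60=0] ∩ [|B−(20, 2)|²=26]]
2. B_y = 1  [[A, B, C are collinear ⇒ -2x-10y+60=0] ∩ [|B−(20, 2)|²=26]]
   so B = (25, 1)

B = (25, 1)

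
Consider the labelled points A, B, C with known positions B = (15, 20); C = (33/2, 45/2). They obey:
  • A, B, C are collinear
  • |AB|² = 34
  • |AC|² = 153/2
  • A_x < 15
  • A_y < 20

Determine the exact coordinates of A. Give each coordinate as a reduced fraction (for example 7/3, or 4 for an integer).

A = (12, 15)

1. A_x = 12  [[A, B, C are collinear ⇒ -5/2x+3/2y+15/2=0] ∩ [|A−(15, 20)|²=34]]
2. A_y = 15  [[A, B, C are collinear ⇒ -5/2x+3/2y+15/2=0] ∩ [|A−(15, 20)|²=34]]
   so A = (12, 15)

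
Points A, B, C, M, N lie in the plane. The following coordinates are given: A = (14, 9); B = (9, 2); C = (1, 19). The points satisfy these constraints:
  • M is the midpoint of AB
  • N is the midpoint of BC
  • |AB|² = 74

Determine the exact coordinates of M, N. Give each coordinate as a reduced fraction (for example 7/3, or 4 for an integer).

1. M_x = 23/2  [2·M = A+B = (14, 9)+(9, 2)]
2. M_y = 11/2  [2·M = A+B = (14, 9)+(9, 2)]
   so M = (23/2, 11/2)
3. N_x = 5  [2·N = B+C = (9, 2)+(1, 19)]
4. N_y = 21/2  [2·N = B+C = (9, 2)+(1, 19)]
   so N = (5, 21/2)

M = (23/2, 11/2)
N = (5, 21/2)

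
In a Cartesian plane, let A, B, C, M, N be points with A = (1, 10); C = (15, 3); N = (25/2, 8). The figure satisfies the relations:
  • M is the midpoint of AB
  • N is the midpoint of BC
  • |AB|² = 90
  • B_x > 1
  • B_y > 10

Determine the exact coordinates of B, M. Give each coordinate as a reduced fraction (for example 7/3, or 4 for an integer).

1. B_x = 10  [B = 2·N−C = 2·(25/2, 8)−(15, 3)]
2. B_y = 13  [B = 2·N−C = 2·(25/2, 8)−(15, 3)]
   so B = (10, 13)
3. M_x = 11/2  [2·M = A+B = (1, 10)+(10, 13)]
4. M_y = 23/2  [2·M = A+B = (1, 10)+(10, 13)]
   so M = (11/2, 23/2)

B = (10, 13)
M = (11/2, 23/2)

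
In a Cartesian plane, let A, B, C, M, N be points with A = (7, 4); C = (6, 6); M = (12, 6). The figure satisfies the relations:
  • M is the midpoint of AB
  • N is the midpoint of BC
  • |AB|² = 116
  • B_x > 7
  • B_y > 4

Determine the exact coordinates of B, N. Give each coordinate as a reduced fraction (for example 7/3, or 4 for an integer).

B = (17, 8)
N = (23/2, 7)

1. B_x = 17  [B = 2·M−A = 2·(12, 6)−(7, 4)]
2. B_y = 8  [B = 2·M−A = 2·(12, 6)−(7, 4)]
   so B = (17, 8)
3. N_x = 23/2  [2·N = B+C = (17, 8)+(6, 6)]
4. N_y = 7  [2·N = B+C = (17, 8)+(6, 6)]
   so N = (23/2, 7)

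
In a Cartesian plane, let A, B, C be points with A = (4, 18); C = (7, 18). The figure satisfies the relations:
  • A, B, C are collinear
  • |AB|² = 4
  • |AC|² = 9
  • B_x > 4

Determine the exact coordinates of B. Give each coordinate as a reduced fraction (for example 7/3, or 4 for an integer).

B = (6, 18)

1. B_x = 6  [[A, B, C are collinear ⇒ -3y+54=0] ∩ [|B−(4, 18)|²=4]]
2. B_y = 18  [[A, B, C are collinear ⇒ -3y+54=0] ∩ [|B−(4, 18)|²=4]]
   so B = (6, 18)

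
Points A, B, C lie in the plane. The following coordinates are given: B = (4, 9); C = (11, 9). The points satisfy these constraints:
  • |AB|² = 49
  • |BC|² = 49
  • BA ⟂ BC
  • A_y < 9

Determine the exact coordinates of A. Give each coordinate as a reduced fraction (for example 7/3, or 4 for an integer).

A = (4, 2)

1. A_x = 4  [[BA ⟂ BC ⇒ 7x-28=0] ∩ [|A−(4, 9)|²=49]]
2. A_y = 2  [[BA ⟂ BC ⇒ 7x-28=0] ∩ [|A−(4, 9)|²=49]]
   so A = (4, 2)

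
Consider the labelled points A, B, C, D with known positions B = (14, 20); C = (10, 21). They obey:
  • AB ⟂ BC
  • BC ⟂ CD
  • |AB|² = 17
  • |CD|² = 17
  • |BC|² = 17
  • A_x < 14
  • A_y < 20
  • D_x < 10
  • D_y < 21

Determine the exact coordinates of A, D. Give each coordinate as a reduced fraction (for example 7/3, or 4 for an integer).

A = (13, 16)
D = (9, 17)

1. A_x = 13  [[AB ⟂ BC ⇒ 4x-1y-36=0] ∩ [|A−(14, 20)|²=17]]
2. A_y = 16  [[AB ⟂ BC ⇒ 4x-1y-36=0] ∩ [|A−(14, 20)|²=17]]
   so A = (13, 16)
3. D_x = 9  [[BC ⟂ CD ⇒ -4x+1y+19=0] ∩ [|D−(10, 21)|²=17]]
4. D_y = 17  [[BC ⟂ CD ⇒ -4x+1y+19=0] ∩ [|D−(10, 21)|²=17]]
   so D = (9, 17)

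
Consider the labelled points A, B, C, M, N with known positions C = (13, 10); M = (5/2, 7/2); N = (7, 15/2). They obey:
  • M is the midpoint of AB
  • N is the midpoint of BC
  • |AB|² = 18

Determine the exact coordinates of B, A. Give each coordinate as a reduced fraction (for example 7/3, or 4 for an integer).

B = (1, 5)
A = (4, 2)

1. B_x = 1  [B = 2·N−C = 2·(7, 15/2)−(13, 10)]
2. B_y = 5  [B = 2·N−C = 2·(7, 15/2)−(13, 10)]
   so B = (1, 5)
3. A_x = 4  [A = 2·M−B = 2·(5/2, 7/2)−(1, 5)]
4. A_y = 2  [A = 2·M−B = 2·(5/2, 7/2)−(1, 5)]
   so A = (4, 2)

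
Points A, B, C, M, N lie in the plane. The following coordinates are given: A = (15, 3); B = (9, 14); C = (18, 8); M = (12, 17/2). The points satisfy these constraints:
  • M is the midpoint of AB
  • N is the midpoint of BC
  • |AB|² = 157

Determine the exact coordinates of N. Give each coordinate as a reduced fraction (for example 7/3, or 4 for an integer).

N = (27/2, 11)

1. N_x = 27/2  [2·N = B+C = (9, 14)+(18, 8)]
2. N_y = 11  [2·N = B+C = (9, 14)+(18, 8)]
   so N = (27/2, 11)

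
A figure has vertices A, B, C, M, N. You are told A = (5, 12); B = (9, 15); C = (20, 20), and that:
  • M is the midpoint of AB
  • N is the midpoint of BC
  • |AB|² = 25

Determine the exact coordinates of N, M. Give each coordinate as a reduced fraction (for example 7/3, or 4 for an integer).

N = (29/2, 35/2)
M = (7, 27/2)

1. M_x = 7  [2·M = A+B = (5, 12)+(9, 15)]
2. M_y = 27/2  [2·M = A+B = (5, 12)+(9, 15)]
   so M = (7, 27/2)
3. N_x = 29/2  [2·N = B+C = (9, 15)+(20, 20)]
4. N_y = 35/2  [2·N = B+C = (9, 15)+(20, 20)]
   so N = (29/2, 35/2)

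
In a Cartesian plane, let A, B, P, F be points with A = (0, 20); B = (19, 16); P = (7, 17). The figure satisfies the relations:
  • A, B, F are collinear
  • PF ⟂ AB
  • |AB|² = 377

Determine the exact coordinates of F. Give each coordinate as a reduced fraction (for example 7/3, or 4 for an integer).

1. F_x = 95/13  [[A, B, F are collinear ⇒ 4x+19y-380=0] ∩ [PF ⟂ AB ⇒ 19x-4y-65=0]]
2. F_y = 240/13  [[A, B, F are collinear ⇒ 4x+19y-380=0] ∩ [PF ⟂ AB ⇒ 19x-4y-65=0]]
   so F = (95/13, 240/13)

F = (95/13, 240/13)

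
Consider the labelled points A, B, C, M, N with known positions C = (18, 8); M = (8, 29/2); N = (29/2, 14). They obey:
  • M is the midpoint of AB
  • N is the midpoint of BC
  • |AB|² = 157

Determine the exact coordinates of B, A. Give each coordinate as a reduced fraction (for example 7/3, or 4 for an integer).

1. B_x = 11  [B = 2·N−C = 2·(29/2, 14)−(18, 8)]
2. B_y = 20  [B = 2·N−C = 2·(29/2, 14)−(18, 8)]
   so B = (11, 20)
3. A_x = 5  [A = 2·M−B = 2·(8, 29/2)−(11, 20)]
4. A_y = 9  [A = 2·M−B = 2·(8, 29/2)−(11, 20)]
   so A = (5, 9)

B = (11, 20)
A = (5, 9)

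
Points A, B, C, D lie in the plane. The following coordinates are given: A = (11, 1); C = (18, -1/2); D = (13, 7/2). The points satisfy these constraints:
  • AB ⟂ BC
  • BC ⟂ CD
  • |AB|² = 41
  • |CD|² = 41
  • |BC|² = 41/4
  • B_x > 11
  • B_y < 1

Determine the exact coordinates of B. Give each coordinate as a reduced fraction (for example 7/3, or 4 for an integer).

B = (16, -3)

1. B_x = 16  [[BC ⟂ CD ⇒ 5x-4y-92=0] ∩ [|B−(11, 1)|²=41]]
2. B_y = -3  [[BC ⟂ CD ⇒ 5x-4y-92=0] ∩ [|B−(11, 1)|²=41]]
   so B = (16, -3)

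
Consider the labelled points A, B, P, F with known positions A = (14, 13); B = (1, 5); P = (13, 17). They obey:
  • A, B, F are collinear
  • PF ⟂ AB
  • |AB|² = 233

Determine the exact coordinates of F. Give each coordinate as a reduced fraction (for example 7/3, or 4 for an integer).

1. F_x = 3509/233  [[A, B, F are collinear ⇒ 8x-13y+57=0] ∩ [PF ⟂ AB ⇒ -13x-8y+305=0]]
2. F_y = 3181/233  [[A, B, F are collinear ⇒ 8x-13y+57=0] ∩ [PF ⟂ AB ⇒ -13x-8y+305=0]]
   so F = (3509/233, 3181/233)

F = (3509/233, 3181/233)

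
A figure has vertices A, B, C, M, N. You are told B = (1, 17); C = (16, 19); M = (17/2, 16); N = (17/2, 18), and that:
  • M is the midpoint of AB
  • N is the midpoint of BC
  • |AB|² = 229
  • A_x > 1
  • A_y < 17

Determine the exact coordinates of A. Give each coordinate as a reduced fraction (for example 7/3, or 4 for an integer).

1. A_x = 16  [A = 2·M−B = 2·(17/2, 16)−(1, 17)]
2. A_y = 15  [A = 2·M−B = 2·(17/2, 16)−(1, 17)]
   so A = (16, 15)

A = (16, 15)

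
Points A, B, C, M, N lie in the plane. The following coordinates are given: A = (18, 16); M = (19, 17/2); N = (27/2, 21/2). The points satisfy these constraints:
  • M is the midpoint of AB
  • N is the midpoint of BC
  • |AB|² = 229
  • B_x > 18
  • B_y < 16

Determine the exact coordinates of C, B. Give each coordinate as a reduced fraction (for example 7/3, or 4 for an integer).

1. B_x = 20  [B = 2·M−A = 2·(19, 17/2)−(18, 16)]
2. B_y = 1  [B = 2·M−A = 2·(19, 17/2)−(18, 16)]
   so B = (20, 1)
3. C_x = 7  [C = 2·N−B = 2·(27/2, 21/2)−(20, 1)]
4. C_y = 20  [C = 2·N−B = 2·(27/2, 21/2)−(20, 1)]
   so C = (7, 20)

C = (7, 20)
B = (20, 1)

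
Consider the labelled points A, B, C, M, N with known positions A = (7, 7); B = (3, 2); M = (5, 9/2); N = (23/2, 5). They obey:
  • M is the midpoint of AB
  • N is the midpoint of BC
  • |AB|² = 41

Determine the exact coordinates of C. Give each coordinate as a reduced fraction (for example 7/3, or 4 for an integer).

C = (20, 8)

1. C_x = 20  [C = 2·N−B = 2·(23/2, 5)−(3, 2)]
2. C_y = 8  [C = 2·N−B = 2·(23/2, 5)−(3, 2)]
   so C = (20, 8)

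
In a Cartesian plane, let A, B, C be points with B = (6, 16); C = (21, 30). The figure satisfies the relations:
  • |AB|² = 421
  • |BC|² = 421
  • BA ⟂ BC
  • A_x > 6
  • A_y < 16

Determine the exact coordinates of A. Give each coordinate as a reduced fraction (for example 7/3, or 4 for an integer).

1. A_x = 20  [[BA ⟂ BC ⇒ 15x+14y-314=0] ∩ [|A−(6, 16)|²=421]]
2. A_y = 1  [[BA ⟂ BC ⇒ 15x+14y-314=0] ∩ [|A−(6, 16)|²=421]]
   so A = (20, 1)

A = (20, 1)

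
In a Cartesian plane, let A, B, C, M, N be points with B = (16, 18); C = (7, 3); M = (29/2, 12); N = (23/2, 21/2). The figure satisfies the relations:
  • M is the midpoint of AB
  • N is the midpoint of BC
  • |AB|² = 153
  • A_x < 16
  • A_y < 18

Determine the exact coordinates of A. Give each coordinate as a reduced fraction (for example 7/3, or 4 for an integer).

1. A_x = 13  [A = 2·M−B = 2·(29/2, 12)−(16, 18)]
2. A_y = 6  [A = 2·M−B = 2·(29/2, 12)−(16, 18)]
   so A = (13, 6)

A = (13, 6)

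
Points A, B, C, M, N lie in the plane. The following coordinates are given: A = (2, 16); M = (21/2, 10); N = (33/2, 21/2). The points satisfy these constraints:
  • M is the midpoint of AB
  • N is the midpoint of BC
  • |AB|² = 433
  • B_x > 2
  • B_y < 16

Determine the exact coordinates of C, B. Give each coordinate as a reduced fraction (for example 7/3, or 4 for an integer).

C = (14, 17)
B = (19, 4)

1. B_x = 19  [B = 2·M−A = 2·(21/2, 10)−(2, 16)]
2. B_y = 4  [B = 2·M−A = 2·(21/2, 10)−(2, 16)]
   so B = (19, 4)
3. C_x = 14  [C = 2·N−B = 2·(33/2, 21/2)−(19, 4)]
4. C_y = 17  [C = 2·N−B = 2·(33/2, 21/2)−(19, 4)]
   so C = (14, 17)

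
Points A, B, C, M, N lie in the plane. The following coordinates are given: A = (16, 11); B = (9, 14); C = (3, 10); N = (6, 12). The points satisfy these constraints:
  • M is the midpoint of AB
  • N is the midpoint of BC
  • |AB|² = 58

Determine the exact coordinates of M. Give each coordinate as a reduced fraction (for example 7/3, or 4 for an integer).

1. M_x = 25/2  [2·M = A+B = (16, 11)+(9, 14)]
2. M_y = 25/2  [2·M = A+B = (16, 11)+(9, 14)]
   so M = (25/2, 25/2)

M = (25/2, 25/2)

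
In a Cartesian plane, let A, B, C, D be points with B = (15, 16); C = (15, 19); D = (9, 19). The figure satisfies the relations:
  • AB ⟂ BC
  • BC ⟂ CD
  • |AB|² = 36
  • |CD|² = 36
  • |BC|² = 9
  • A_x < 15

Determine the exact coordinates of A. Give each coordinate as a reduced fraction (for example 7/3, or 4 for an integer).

A = (9, 16)

1. A_x = 9  [[AB ⟂ BC ⇒ -3y+48=0] ∩ [|A−(15, 16)|²=36]]
2. A_y = 16  [[AB ⟂ BC ⇒ -3y+48=0] ∩ [|A−(15, 16)|²=36]]
   so A = (9, 16)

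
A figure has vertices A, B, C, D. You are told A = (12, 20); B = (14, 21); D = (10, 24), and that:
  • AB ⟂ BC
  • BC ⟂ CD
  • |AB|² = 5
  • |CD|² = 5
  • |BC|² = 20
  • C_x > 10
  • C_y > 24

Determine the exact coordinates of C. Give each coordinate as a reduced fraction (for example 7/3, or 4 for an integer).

1. C_x = 12  [[AB ⟂ BC ⇒ 2x+1y-49=0] ∩ [|C−(10, 24)|²=5]]
2. C_y = 25  [[AB ⟂ BC ⇒ 2x+1y-49=0] ∩ [|C−(10, 24)|²=5]]
   so C = (12, 25)

C = (12, 25)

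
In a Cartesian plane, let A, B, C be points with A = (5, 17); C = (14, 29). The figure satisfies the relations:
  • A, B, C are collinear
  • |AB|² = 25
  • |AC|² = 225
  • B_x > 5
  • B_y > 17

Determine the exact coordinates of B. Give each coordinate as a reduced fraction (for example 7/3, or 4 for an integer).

1. B_x = 8  [[A, B, C are collinear ⇒ 12x-9y+93=0] ∩ [|B−(5, 17)|²=25]]
2. B_y = 21  [[A, B, C are collinear ⇒ 12x-9y+93=0] ∩ [|B−(5, 17)|²=25]]
   so B = (8, 21)

B = (8, 21)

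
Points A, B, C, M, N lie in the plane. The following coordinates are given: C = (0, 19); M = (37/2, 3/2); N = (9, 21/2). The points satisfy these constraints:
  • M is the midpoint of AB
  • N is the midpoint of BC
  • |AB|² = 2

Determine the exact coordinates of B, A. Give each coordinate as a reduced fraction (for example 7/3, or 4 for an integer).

1. B_x = 18  [B = 2·N−C = 2·(9, 21/2)−(0, 19)]
2. B_y = 2  [B = 2·N−C = 2·(9, 21/2)−(0, 19)]
   so B = (18, 2)
3. A_x = 19  [A = 2·M−B = 2·(37/2, 3/2)−(18, 2)]
4. A_y = 1  [A = 2·M−B = 2·(37/2, 3/2)−(18, 2)]
   so A = (19, 1)

B = (18, 2)
A = (19, 1)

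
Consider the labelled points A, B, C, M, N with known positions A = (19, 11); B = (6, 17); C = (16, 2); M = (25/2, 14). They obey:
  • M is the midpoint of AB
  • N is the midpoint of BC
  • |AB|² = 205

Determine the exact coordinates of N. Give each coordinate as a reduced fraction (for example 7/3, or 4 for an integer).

1. N_x = 11  [2·N = B+C = (6, 17)+(16, 2)]
2. N_y = 19/2  [2·N = B+C = (6, 17)+(16, 2)]
   so N = (11, 19/2)

N = (11, 19/2)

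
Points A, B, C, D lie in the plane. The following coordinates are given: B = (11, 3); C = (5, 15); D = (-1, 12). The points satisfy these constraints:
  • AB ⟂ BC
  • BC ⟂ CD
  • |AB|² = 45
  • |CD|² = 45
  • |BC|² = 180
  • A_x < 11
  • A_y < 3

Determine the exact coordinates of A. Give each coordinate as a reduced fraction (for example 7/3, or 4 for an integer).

1. A_x = 5  [[AB ⟂ BC ⇒ 6x-12y-30=0] ∩ [|A−(11, 3)|²=45]]
2. A_y = 0  [[AB ⟂ BC ⇒ 6x-12y-30=0] ∩ [|A−(11, 3)|²=45]]
   so A = (5, 0)

A = (5, 0)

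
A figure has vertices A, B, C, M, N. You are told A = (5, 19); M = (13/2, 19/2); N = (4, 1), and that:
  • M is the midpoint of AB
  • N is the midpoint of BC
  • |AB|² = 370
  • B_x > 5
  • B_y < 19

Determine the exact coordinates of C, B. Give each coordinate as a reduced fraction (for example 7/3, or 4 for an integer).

1. B_x = 8  [B = 2·M−A = 2·(13/2, 19/2)−(5, 19)]
2. B_y = 0  [B = 2·M−A = 2·(13/2, 19/2)−(5, 19)]
   so B = (8, 0)
3. C_x = 0  [C = 2·N−B = 2·(4, 1)−(8, 0)]
4. C_y = 2  [C = 2·N−B = 2·(4, 1)−(8, 0)]
   so C = (0, 2)

C = (0, 2)
B = (8, 0)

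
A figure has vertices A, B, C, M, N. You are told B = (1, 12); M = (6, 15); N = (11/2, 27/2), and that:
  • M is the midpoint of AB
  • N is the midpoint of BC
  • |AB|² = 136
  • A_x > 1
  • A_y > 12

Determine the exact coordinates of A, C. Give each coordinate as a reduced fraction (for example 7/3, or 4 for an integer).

1. A_x = 11  [A = 2·M−B = 2·(6, 15)−(1, 12)]
2. A_y = 18  [A = 2·M−B = 2·(6, 15)−(1, 12)]
   so A = (11, 18)
3. C_x = 10  [C = 2·N−B = 2·(11/2, 27/2)−(1, 12)]
4. C_y = 15  [C = 2·N−B = 2·(11/2, 27/2)−(1, 12)]
   so C = (10, 15)

A = (11, 18)
C = (10, 15)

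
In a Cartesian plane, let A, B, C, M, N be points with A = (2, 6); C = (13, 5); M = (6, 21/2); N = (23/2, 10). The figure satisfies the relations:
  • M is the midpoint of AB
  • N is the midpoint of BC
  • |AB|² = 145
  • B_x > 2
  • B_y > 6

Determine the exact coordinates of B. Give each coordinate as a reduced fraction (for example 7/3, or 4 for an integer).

1. B_x = 10  [B = 2·M−A = 2·(6, 21/2)−(2, 6)]
2. B_y = 15  [B = 2·M−A = 2·(6, 21/2)−(2, 6)]
   so B = (10, 15)

B = (10, 15)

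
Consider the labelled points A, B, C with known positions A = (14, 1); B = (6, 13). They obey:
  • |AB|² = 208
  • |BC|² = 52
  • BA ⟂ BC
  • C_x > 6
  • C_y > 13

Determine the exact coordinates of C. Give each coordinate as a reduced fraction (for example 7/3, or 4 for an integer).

C = (12, 17)

1. C_x = 12  [[BA ⟂ BC ⇒ 8x-12y+108=0] ∩ [|C−(6, 13)|²=52]]
2. C_y = 17  [[BA ⟂ BC ⇒ 8x-12y+108=0] ∩ [|C−(6, 13)|²=52]]
   so C = (12, 17)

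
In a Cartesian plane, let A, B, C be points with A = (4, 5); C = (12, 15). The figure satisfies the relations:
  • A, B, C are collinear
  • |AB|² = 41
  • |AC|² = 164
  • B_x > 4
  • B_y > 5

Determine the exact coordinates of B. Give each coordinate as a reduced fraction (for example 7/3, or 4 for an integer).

B = (8, 10)

1. B_x = 8  [[A, B, C are collinear ⇒ 10x-8y=0] ∩ [|B−(4, 5)|²=41]]
2. B_y = 10  [[A, B, C are collinear ⇒ 10x-8y=0] ∩ [|B−(4, 5)|²=41]]
   so B = (8, 10)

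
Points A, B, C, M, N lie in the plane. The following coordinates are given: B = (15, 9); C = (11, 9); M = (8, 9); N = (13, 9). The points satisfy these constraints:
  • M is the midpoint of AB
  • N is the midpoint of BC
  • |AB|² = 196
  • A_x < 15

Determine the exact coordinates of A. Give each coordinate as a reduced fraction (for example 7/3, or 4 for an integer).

1. A_x = 1  [A = 2·M−B = 2·(8, 9)−(15, 9)]
2. A_y = 9  [A = 2·M−B = 2·(8, 9)−(15, 9)]
   so A = (1, 9)

A = (1, 9)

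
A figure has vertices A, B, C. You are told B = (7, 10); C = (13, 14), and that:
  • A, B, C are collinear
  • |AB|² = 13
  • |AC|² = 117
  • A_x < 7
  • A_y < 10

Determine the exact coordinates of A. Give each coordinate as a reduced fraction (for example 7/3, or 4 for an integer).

1. A_x = 4  [[A, B, C are collinear ⇒ -4x+6y-32=0] ∩ [|A−(7, 10)|²=13]]
2. A_y = 8  [[A, B, C are collinear ⇒ -4x+6y-32=0] ∩ [|A−(7, 10)|²=13]]
   so A = (4, 8)

A = (4, 8)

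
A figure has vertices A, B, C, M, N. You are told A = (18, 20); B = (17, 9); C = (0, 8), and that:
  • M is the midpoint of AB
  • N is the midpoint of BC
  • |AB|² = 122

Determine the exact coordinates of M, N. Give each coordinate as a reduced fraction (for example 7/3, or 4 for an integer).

M = (35/2, 29/2)
N = (17/2, 17/2)

1. M_x = 35/2  [2·M = A+B = (18, 20)+(17, 9)]
2. M_y = 29/2  [2·M = A+B = (18, 20)+(17, 9)]
   so M = (35/2, 29/2)
3. N_x = 17/2  [2·N = B+C = (17, 9)+(0, 8)]
4. N_y = 17/2  [2·N = B+C = (17, 9)+(0, 8)]
   so N = (17/2, 17/2)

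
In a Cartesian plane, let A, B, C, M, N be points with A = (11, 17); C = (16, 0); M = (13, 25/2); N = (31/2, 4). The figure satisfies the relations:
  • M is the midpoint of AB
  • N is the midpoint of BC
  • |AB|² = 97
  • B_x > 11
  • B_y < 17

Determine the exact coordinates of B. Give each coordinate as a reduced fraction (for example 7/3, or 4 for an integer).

B = (15, 8)

1. B_x = 15  [B = 2·M−A = 2·(13, 25/2)−(11, 17)]
2. B_y = 8  [B = 2·M−A = 2·(13, 25/2)−(11, 17)]
   so B = (15, 8)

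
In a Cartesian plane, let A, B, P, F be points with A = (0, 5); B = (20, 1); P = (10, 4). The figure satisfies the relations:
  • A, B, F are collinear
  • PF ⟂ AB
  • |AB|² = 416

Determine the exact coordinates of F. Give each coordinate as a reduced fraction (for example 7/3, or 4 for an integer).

F = (255/26, 79/26)

1. F_x = 255/26  [[A, B, F are collinear ⇒ 4x+20y-100=0] ∩ [PF ⟂ AB ⇒ 20x-4y-184=0]]
2. F_y = 79/26  [[A, B, F are collinear ⇒ 4x+20y-100=0] ∩ [PF ⟂ AB ⇒ 20x-4y-184=0]]
   so F = (255/26, 79/26)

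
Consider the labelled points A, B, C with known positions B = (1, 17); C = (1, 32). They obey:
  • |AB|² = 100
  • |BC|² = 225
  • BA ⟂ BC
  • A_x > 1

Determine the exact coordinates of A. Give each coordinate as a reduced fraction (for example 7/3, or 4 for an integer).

1. A_x = 11  [[BA ⟂ BC ⇒ 15y-255=0] ∩ [|A−(1, 17)|²=100]]
2. A_y = 17  [[BA ⟂ BC ⇒ 15y-255=0] ∩ [|A−(1, 17)|²=100]]
   so A = (11, 17)

A = (11, 17)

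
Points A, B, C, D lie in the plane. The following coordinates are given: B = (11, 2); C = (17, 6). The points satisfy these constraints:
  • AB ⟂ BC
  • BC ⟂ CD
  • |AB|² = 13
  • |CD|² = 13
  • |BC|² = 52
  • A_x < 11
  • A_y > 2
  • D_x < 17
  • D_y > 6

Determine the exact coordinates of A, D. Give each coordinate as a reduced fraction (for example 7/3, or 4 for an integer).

1. A_x = 9  [[AB ⟂ BC ⇒ -6x-4y+74=0] ∩ [|A−(11, 2)|²=13]]
2. A_y = 5  [[AB ⟂ BC ⇒ -6x-4y+74=0] ∩ [|A−(11, 2)|²=13]]
   so A = (9, 5)
3. D_x = 15  [[BC ⟂ CD ⇒ 6x+4y-126=0] ∩ [|D−(17, 6)|²=13]]
4. D_y = 9  [[BC ⟂ CD ⇒ 6x+4y-126=0] ∩ [|D−(17, 6)|²=13]]
   so D = (15, 9)

A = (9, 5)
D = (15, 9)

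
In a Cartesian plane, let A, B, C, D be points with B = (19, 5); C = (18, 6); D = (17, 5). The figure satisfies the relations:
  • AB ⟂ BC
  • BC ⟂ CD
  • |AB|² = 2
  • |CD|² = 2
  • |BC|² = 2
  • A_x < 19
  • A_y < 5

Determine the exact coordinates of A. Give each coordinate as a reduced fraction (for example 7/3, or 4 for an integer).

A = (18, 4)

1. A_x = 18  [[AB ⟂ BC ⇒ 1x-1y-14=0] ∩ [|A−(19, 5)|²=2]]
2. A_y = 4  [[AB ⟂ BC ⇒ 1x-1y-14=0] ∩ [|A−(19, 5)|²=2]]
   so A = (18, 4)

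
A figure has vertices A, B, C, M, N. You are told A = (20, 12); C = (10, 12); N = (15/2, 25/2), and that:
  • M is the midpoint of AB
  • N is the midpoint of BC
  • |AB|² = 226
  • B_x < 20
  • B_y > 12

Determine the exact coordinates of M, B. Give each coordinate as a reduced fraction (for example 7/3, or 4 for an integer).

1. B_x = 5  [B = 2·N−C = 2·(15/2, 25/2)−(10, 12)]
2. B_y = 13  [B = 2·N−C = 2·(15/2, 25/2)−(10, 12)]
   so B = (5, 13)
3. M_x = 25/2  [2·M = A+B = (20, 12)+(5, 13)]
4. M_y = 25/2  [2·M = A+B = (20, 12)+(5, 13)]
   so M = (25/2, 25/2)

M = (25/2, 25/2)
B = (5, 13)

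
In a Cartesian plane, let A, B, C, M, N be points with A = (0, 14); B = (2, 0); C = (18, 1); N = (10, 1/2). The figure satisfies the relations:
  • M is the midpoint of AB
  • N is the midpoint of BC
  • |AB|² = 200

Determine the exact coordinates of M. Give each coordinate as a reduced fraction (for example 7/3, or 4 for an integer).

M = (1, 7)

1. M_x = 1  [2·M = A+B = (0, 14)+(2, 0)]
2. M_y = 7  [2·M = A+B = (0, 14)+(2, 0)]
   so M = (1, 7)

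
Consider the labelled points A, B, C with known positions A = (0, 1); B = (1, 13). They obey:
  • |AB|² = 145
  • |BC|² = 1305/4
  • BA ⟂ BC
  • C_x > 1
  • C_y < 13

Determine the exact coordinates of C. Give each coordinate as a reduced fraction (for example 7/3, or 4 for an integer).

C = (19, 23/2)

1. C_x = 19  [[BA ⟂ BC ⇒ -1x-12y+157=0] ∩ [|C−(1, 13)|²=1305/4]]
2. C_y = 23/2  [[BA ⟂ BC ⇒ -1x-12y+157=0] ∩ [|C−(1, 13)|²=1305/4]]
   so C = (19, 23/2)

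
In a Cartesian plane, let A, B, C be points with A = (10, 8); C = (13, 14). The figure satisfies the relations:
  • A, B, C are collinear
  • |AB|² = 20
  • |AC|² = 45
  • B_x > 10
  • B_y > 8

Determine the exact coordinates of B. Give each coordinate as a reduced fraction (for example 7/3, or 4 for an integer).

B = (12, 12)

1. B_x = 12  [[A, B, C are collinear ⇒ 6x-3y-36=0] ∩ [|B−(10, 8)|²=20]]
2. B_y = 12  [[A, B, C are collinear ⇒ 6x-3y-36=0] ∩ [|B−(10, 8)|²=20]]
   so B = (12, 12)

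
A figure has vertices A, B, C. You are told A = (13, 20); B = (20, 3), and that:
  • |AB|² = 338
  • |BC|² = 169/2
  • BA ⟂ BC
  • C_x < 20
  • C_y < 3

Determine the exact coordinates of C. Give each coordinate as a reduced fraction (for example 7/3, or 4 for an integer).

C = (23/2, -1/2)

1. C_x = 23/2  [[BA ⟂ BC ⇒ -7x+17y+89=0] ∩ [|C−(20, 3)|²=169/2]]
2. C_y = -1/2  [[BA ⟂ BC ⇒ -7x+17y+89=0] ∩ [|C−(20, 3)|²=169/2]]
   so C = (23/2, -1/2)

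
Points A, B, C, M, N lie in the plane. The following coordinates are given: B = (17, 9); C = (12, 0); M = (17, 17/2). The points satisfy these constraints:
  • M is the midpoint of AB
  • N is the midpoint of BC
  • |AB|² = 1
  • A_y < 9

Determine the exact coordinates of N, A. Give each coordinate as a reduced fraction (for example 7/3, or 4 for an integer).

N = (29/2, 9/2)
A = (17, 8)

1. A_x = 17  [A = 2·M−B = 2·(17, 17/2)−(17, 9)]
2. A_y = 8  [A = 2·M−B = 2·(17, 17/2)−(17, 9)]
   so A = (17, 8)
3. N_x = 29/2  [2·N = B+C = (17, 9)+(12, 0)]
4. N_y = 9/2  [2·N = B+C = (17, 9)+(12, 0)]
   so N = (29/2, 9/2)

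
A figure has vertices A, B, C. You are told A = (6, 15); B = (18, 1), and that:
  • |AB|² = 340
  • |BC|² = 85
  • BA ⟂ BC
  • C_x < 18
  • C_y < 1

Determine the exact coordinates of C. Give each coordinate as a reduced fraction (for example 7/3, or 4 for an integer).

C = (11, -5)

1. C_x = 11  [[BA ⟂ BC ⇒ -12x+14y+202=0] ∩ [|C−(18, 1)|²=85]]
2. C_y = -5  [[BA ⟂ BC ⇒ -12x+14y+202=0] ∩ [|C−(18, 1)|²=85]]
   so C = (11, -5)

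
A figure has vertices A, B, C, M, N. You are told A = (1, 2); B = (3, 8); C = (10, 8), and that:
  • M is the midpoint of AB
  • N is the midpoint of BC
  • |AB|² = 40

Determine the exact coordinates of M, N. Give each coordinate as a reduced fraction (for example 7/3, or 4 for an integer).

M = (2, 5)
N = (13/2, 8)

1. M_x = 2  [2·M = A+B = (1, 2)+(3, 8)]
2. M_y = 5  [2·M = A+B = (1, 2)+(3, 8)]
   so M = (2, 5)
3. N_x = 13/2  [2·N = B+C = (3, 8)+(10, 8)]
4. N_y = 8  [2·N = B+C = (3, 8)+(10, 8)]
   so N = (13/2, 8)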